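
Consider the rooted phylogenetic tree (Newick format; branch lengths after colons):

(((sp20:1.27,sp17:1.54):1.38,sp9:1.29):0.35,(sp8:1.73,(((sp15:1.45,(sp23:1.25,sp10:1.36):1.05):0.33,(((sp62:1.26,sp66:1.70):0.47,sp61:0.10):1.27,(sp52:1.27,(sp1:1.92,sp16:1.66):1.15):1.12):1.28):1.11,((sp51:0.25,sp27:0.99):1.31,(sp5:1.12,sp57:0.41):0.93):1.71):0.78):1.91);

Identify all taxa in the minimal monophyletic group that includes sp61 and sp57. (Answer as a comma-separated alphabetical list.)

sp1, sp10, sp15, sp16, sp23, sp27, sp5, sp51, sp52, sp57, sp61, sp62, sp66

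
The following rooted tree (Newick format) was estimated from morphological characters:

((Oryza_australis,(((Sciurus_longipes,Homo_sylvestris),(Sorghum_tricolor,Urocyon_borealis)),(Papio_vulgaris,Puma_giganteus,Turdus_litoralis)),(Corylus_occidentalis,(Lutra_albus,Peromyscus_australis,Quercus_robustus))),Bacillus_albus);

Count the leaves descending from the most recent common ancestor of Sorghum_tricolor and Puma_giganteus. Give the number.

7

The MRCA of Sorghum_tricolor and Puma_giganteus is the node subtending (((Sciurus_longipes,Homo_sylvestris),(Sorghum_tricolor,Urocyon_borealis)),(Papio_vulgaris,Puma_giganteus,Turdus_litoralis)).
That clade contains 7 terminal taxa: Homo_sylvestris, Papio_vulgaris, Puma_giganteus, Sciurus_longipes, Sorghum_tricolor, Turdus_litoralis, Urocyon_borealis.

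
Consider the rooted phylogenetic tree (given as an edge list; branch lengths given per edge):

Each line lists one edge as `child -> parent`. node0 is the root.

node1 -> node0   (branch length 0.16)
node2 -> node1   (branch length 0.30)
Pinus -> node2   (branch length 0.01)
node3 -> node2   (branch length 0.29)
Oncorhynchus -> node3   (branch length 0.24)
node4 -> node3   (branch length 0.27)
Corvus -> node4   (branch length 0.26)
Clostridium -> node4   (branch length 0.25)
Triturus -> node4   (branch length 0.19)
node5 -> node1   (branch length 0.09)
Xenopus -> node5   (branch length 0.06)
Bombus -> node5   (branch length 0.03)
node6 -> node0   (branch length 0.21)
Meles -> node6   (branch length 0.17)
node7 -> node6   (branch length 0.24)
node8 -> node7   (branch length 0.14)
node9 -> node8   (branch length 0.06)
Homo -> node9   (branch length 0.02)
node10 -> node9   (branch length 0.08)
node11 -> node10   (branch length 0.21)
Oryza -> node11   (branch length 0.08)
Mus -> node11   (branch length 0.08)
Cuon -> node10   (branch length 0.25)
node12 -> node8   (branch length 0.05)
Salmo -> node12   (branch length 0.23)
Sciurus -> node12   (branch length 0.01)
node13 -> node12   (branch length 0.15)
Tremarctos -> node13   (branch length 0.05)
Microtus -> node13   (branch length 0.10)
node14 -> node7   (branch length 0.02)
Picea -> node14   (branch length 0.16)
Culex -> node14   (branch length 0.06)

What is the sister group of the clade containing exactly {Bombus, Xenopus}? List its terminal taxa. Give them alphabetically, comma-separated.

The clade containing exactly {Bombus, Xenopus} attaches to the tree at the node subtending ((Pinus,(Oncorhynchus,(Corvus,Clostridium,Triturus))),(Xenopus,Bombus)).
The other lineage descending from that same node — the sister group — is (Pinus,(Oncorhynchus,(Corvus,Clostridium,Triturus))); its 5 tips in alphabetical order are the answer.

Clostridium, Corvus, Oncorhynchus, Pinus, Triturus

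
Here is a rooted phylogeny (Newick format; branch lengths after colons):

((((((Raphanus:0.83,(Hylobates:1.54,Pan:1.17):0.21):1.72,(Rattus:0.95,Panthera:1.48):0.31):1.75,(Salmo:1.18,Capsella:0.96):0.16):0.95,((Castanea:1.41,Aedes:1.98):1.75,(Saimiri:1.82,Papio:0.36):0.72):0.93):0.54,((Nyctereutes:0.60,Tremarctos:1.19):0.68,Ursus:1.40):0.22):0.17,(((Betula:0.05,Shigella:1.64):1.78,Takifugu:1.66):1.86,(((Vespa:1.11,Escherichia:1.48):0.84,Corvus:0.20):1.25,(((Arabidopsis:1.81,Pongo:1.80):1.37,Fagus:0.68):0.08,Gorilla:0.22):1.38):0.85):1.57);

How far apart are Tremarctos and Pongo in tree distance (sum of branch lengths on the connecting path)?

9.31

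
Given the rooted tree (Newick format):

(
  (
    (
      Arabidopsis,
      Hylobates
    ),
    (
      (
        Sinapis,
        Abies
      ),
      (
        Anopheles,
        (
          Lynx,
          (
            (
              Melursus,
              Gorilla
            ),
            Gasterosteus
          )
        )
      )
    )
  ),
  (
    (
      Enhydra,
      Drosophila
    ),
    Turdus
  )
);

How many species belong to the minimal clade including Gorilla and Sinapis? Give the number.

7

The MRCA of Gorilla and Sinapis is the node subtending ((Sinapis,Abies),(Anopheles,(Lynx,((Melursus,Gorilla),Gasterosteus)))).
That clade contains 7 terminal taxa: Abies, Anopheles, Gasterosteus, Gorilla, Lynx, Melursus, Sinapis.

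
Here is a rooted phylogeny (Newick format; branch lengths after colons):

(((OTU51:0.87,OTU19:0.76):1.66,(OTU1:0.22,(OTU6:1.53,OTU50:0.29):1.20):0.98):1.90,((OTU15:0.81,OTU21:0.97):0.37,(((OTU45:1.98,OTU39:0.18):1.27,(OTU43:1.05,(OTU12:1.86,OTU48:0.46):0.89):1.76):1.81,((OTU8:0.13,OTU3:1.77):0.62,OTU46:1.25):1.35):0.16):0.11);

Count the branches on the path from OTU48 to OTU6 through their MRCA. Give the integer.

10

The MRCA of OTU48 and OTU6 is the root of the tree.
From OTU48 up to that node: 6 branches. From OTU6 up to the same node: 4 branches. Total: 6 + 4 = 10.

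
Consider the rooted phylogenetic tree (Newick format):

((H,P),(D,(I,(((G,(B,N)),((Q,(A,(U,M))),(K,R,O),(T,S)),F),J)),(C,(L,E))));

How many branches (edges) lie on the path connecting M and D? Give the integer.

9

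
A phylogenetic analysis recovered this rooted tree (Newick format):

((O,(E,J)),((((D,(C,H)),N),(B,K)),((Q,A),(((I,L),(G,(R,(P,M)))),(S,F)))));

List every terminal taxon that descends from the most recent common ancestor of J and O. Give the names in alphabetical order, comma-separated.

E, J, O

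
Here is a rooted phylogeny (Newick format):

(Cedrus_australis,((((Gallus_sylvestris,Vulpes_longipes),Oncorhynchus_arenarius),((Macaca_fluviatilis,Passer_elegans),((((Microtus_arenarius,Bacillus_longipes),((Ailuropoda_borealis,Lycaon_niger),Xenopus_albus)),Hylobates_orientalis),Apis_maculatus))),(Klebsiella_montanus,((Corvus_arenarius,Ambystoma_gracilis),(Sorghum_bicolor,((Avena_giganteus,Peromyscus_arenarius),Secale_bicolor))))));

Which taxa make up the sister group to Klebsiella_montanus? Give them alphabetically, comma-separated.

Ambystoma_gracilis, Avena_giganteus, Corvus_arenarius, Peromyscus_arenarius, Secale_bicolor, Sorghum_bicolor

Klebsiella_montanus attaches to the tree at the node subtending (Klebsiella_montanus,((Corvus_arenarius,Ambystoma_gracilis),(Sorghum_bicolor,((Avena_giganteus,Peromyscus_arenarius),Secale_bicolor)))).
The other lineage descending from that same node — the sister group — is ((Corvus_arenarius,Ambystoma_gracilis),(Sorghum_bicolor,((Avena_giganteus,Peromyscus_arenarius),Secale_bicolor))); its 6 tips in alphabetical order are the answer.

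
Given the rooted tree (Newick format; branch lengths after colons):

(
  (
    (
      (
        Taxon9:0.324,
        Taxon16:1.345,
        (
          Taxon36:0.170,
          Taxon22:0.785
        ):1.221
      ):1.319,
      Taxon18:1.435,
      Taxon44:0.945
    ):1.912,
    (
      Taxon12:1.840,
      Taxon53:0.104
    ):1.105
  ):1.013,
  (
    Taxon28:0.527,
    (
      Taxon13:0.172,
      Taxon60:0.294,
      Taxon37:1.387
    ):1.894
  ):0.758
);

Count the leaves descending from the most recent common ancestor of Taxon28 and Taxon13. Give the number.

The MRCA of Taxon28 and Taxon13 is the node subtending (Taxon28,(Taxon13,Taxon60,Taxon37)).
That clade contains 4 terminal taxa: Taxon13, Taxon28, Taxon37, Taxon60.

4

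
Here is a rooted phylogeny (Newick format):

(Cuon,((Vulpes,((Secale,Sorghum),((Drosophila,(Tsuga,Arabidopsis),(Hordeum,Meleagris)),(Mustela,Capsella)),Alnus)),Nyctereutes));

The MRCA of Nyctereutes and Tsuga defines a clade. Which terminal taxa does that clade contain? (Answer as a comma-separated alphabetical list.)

Alnus, Arabidopsis, Capsella, Drosophila, Hordeum, Meleagris, Mustela, Nyctereutes, Secale, Sorghum, Tsuga, Vulpes

Tracing Nyctereutes: it sits inside ((Vulpes,((Secale,Sorghum),((Drosophila,(Tsuga,Arabidopsis),(Hordeum,Meleagris)),(Mustela,Capsella)),Alnus)),Nyctereutes).
Tracing Tsuga: it sits inside (Tsuga,Arabidopsis).
The smallest clade enclosing both is ((Vulpes,((Secale,Sorghum),((Drosophila,(Tsuga,Arabidopsis),(Hordeum,Meleagris)),(Mustela,Capsella)),Alnus)),Nyctereutes); the answer is its 12 terminal taxa in alphabetical order.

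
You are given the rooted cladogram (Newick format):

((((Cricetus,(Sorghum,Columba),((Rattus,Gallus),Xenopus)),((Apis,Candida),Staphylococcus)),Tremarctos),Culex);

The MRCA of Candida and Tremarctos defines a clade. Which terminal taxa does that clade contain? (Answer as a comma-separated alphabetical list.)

Tracing Candida: it sits inside (Apis,Candida).
Tracing Tremarctos: it sits inside (((Cricetus,(Sorghum,Columba),((Rattus,Gallus),Xenopus)),((Apis,Candida),Staphylococcus)),Tremarctos).
The smallest clade enclosing both is (((Cricetus,(Sorghum,Columba),((Rattus,Gallus),Xenopus)),((Apis,Candida),Staphylococcus)),Tremarctos); the answer is its 10 terminal taxa in alphabetical order.

Apis, Candida, Columba, Cricetus, Gallus, Rattus, Sorghum, Staphylococcus, Tremarctos, Xenopus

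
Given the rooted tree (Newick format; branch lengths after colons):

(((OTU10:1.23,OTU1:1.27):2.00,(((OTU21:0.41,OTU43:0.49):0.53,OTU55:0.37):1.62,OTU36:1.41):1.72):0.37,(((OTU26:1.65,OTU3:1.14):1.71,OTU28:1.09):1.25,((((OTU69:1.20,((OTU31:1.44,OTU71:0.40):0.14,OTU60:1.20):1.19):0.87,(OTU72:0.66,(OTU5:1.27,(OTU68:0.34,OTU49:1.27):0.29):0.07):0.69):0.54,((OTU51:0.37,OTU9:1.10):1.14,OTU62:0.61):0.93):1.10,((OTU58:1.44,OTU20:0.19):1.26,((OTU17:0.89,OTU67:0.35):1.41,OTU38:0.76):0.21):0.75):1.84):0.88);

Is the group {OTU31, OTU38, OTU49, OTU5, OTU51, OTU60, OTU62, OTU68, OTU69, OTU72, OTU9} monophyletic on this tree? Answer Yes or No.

No

The MRCA of the listed taxa subtends ((((OTU69,((OTU31,OTU71),OTU60)),(OTU72,(OTU5,(OTU68,OTU49)))),((OTU51,OTU9),OTU62)),((OTU58,OTU20),((OTU17,OTU67),OTU38))).
That clade also contains OTU17, OTU20, OTU58, OTU67, OTU71, which are not in the proposed group, so the group is not monophyletic.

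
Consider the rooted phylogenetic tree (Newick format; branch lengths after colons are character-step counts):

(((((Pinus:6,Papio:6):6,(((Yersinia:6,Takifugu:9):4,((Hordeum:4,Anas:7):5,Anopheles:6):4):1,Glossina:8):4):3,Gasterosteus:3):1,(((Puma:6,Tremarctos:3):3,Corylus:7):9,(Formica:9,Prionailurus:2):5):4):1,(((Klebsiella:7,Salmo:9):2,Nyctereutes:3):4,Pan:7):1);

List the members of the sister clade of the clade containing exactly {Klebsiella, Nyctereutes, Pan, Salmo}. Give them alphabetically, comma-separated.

Anas, Anopheles, Corylus, Formica, Gasterosteus, Glossina, Hordeum, Papio, Pinus, Prionailurus, Puma, Takifugu, Tremarctos, Yersinia

The clade containing exactly {Klebsiella, Nyctereutes, Pan, Salmo} attaches directly to the root of the tree.
The other lineage descending from that same node — the sister group — is ((((Pinus,Papio),(((Yersinia,Takifugu),((Hordeum,Anas),Anopheles)),Glossina)),Gasterosteus),(((Puma,Tremarctos),Corylus),(Formica,Prionailurus))); its 14 tips in alphabetical order are the answer.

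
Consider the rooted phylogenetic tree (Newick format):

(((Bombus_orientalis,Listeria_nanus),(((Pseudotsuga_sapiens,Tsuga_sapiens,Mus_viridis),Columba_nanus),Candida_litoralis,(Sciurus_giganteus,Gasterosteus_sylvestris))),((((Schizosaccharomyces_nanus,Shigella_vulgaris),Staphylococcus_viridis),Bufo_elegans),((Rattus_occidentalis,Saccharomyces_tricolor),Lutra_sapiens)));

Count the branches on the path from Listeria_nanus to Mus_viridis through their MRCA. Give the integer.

6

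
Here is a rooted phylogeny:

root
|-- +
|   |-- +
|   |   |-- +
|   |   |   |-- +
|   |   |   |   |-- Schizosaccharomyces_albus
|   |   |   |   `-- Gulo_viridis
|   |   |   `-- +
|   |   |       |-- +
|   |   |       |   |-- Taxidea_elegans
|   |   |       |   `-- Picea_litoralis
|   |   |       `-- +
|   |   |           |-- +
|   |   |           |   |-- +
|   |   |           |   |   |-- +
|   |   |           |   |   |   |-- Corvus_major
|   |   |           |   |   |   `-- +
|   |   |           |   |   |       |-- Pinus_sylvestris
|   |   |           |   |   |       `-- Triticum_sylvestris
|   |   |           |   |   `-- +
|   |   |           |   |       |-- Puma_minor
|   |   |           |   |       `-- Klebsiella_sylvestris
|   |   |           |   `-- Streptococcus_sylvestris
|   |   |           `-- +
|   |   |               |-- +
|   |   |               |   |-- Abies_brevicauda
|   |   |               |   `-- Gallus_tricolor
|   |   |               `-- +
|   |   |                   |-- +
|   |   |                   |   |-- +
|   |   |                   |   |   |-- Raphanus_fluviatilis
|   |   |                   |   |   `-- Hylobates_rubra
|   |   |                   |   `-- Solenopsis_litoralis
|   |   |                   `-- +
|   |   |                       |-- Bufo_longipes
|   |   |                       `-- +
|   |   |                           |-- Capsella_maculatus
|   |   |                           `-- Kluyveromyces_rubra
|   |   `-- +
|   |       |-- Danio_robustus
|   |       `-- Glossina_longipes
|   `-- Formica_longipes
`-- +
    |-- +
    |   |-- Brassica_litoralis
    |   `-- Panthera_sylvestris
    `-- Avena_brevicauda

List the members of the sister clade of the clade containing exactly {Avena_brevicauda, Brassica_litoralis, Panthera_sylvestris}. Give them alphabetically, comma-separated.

The clade containing exactly {Avena_brevicauda, Brassica_litoralis, Panthera_sylvestris} attaches directly to the root of the tree.
The other lineage descending from that same node — the sister group — is ((((Schizosaccharomyces_albus,Gulo_viridis),((Taxidea_elegans,Picea_litoralis),((((Corvus_major,(Pinus_sylvestris,Triticum_sylvestris)),(Puma_minor,Klebsiella_sylvestris)),Streptococcus_sylvestris),((Abies_brevicauda,Gallus_tricolor),(((Raphanus_fluviatilis,Hylobates_rubra),Solenopsis_litoralis),(Bufo_longipes,(Capsella_maculatus,Kluyveromyces_rubra))))))),(Danio_robustus,Glossina_longipes)),Formica_longipes); its 21 tips in alphabetical order are the answer.

Abies_brevicauda, Bufo_longipes, Capsella_maculatus, Corvus_major, Danio_robustus, Formica_longipes, Gallus_tricolor, Glossina_longipes, Gulo_viridis, Hylobates_rubra, Klebsiella_sylvestris, Kluyveromyces_rubra, Picea_litoralis, Pinus_sylvestris, Puma_minor, Raphanus_fluviatilis, Schizosaccharomyces_albus, Solenopsis_litoralis, Streptococcus_sylvestris, Taxidea_elegans, Triticum_sylvestris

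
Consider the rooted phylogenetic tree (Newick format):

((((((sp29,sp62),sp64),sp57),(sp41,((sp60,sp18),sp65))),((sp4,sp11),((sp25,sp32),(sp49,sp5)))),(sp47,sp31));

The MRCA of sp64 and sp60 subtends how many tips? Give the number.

8

The MRCA of sp64 and sp60 is the node subtending ((((sp29,sp62),sp64),sp57),(sp41,((sp60,sp18),sp65))).
That clade contains 8 terminal taxa: sp18, sp29, sp41, sp57, sp60, sp62, sp64, sp65.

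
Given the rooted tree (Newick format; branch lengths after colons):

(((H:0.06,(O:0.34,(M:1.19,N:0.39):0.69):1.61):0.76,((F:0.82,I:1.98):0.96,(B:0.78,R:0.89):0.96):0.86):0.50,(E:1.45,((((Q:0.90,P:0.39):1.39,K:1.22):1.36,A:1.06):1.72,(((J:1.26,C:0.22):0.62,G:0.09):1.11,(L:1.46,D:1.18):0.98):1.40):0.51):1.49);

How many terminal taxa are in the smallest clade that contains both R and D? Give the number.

18

The MRCA of R and D is the root, so the clade is the entire tree.
That clade contains 18 terminal taxa: A, B, C, D, E, F, G, H, I, J, K, L, M, N, O, P, Q, R.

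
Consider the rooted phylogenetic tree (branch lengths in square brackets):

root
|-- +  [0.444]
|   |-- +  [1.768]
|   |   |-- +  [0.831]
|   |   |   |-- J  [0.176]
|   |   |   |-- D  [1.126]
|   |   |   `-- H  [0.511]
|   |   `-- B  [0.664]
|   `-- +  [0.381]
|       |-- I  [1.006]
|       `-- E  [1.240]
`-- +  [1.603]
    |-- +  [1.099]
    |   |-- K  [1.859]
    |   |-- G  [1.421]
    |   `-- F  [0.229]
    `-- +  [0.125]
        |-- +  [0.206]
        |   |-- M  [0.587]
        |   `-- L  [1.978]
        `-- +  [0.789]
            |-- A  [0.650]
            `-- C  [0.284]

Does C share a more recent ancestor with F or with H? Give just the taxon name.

F

The MRCA of C and F subtends ((K,G,F),((M,L),(A,C))) (7 taxa).
The MRCA of C and H is the root, subtending the entire tree (13 taxa).
The first is nested inside the second, so C shares a more recent common ancestor with F.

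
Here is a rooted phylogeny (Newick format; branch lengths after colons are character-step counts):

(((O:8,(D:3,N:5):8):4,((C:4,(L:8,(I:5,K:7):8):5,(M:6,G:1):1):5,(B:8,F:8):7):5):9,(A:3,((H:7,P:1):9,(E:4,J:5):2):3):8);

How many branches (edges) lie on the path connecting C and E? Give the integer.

The MRCA of C and E is the root of the tree.
From C up to that node: 4 branches. From E up to the same node: 4 branches. Total: 4 + 4 = 8.

8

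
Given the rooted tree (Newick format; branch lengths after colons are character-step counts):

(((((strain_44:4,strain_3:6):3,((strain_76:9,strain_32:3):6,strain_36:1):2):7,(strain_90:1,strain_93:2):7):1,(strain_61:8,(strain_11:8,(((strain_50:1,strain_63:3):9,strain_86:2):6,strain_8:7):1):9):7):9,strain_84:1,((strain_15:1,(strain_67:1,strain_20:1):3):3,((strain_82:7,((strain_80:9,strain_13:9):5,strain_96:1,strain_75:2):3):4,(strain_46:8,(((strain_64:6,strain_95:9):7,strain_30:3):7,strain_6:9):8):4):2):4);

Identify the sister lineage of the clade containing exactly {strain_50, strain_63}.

strain_86

The clade containing exactly {strain_50, strain_63} attaches to the tree at the node subtending ((strain_50,strain_63),strain_86).
The other lineage descending from that same node — the sister group — is the single tip strain_86.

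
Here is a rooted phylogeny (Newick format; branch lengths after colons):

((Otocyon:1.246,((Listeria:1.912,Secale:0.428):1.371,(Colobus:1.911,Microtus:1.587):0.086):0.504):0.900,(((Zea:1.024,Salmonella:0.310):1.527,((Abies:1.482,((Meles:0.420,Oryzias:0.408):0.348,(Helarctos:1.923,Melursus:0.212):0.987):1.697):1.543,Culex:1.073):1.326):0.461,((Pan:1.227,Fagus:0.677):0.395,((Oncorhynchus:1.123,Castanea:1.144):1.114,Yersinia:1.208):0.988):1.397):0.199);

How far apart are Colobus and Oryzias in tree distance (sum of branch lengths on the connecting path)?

9.383

The path runs Colobus → … → MRCA → … → Oryzias; the MRCA is the root of the tree.
Branch lengths along that path: 1.911 + 0.086 + 0.504 + 0.900 + 0.199 + 0.461 + 1.326 + 1.543 + 1.697 + 0.348 + 0.408 = 9.383.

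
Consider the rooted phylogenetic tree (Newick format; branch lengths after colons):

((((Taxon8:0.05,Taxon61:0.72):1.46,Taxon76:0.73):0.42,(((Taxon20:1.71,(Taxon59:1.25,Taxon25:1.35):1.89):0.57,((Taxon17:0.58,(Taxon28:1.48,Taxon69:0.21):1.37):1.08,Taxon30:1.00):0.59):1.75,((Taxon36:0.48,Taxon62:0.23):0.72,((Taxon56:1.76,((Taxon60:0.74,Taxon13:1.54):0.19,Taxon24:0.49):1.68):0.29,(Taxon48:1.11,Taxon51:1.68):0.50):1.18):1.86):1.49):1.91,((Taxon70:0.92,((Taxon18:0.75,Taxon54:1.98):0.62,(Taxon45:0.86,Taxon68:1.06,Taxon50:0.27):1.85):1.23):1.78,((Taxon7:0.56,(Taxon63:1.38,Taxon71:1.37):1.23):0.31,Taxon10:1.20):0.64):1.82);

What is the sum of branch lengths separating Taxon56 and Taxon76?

7.73

The path runs Taxon56 → … → MRCA → … → Taxon76; the MRCA is the node subtending (((Taxon8,Taxon61),Taxon76),(((Taxon20,(Taxon59,Taxon25)),((Taxon17,(Taxon28,Taxon69)),Taxon30)),((Taxon36,Taxon62),((Taxon56,((Taxon60,Taxon13),Taxon24)),(Taxon48,Taxon51))))).
Branch lengths along that path: 1.76 + 0.29 + 1.18 + 1.86 + 1.49 + 0.42 + 0.73 = 7.73.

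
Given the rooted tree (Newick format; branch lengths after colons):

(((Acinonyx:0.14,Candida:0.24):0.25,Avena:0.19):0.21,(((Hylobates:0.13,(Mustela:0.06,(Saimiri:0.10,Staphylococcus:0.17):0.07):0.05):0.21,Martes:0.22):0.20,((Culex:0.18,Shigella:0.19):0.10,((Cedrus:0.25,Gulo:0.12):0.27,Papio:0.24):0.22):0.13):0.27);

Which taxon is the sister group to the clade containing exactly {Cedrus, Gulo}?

The clade containing exactly {Cedrus, Gulo} attaches to the tree at the node subtending ((Cedrus,Gulo),Papio).
The other lineage descending from that same node — the sister group — is the single tip Papio.

Papio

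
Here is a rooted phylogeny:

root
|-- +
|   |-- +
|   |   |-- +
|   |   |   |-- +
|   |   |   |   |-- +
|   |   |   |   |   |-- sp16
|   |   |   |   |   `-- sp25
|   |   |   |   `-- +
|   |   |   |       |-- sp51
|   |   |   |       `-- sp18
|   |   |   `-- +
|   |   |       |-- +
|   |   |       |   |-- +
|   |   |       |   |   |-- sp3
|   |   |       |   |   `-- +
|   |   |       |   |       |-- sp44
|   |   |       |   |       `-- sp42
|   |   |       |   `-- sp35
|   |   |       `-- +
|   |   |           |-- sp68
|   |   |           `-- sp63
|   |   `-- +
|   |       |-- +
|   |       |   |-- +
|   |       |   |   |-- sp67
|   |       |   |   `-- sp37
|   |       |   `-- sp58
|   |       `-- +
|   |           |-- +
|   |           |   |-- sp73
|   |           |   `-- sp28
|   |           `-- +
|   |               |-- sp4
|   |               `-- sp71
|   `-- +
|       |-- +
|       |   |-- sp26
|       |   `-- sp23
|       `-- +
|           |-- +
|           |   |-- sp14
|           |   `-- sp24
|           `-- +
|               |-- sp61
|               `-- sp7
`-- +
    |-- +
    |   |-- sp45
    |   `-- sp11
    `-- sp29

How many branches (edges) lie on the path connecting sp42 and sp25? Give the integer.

The MRCA of sp42 and sp25 is the node subtending (((sp16,sp25),(sp51,sp18)),(((sp3,(sp44,sp42)),sp35),(sp68,sp63))).
From sp42 up to that node: 5 branches. From sp25 up to the same node: 3 branches. Total: 5 + 3 = 8.

8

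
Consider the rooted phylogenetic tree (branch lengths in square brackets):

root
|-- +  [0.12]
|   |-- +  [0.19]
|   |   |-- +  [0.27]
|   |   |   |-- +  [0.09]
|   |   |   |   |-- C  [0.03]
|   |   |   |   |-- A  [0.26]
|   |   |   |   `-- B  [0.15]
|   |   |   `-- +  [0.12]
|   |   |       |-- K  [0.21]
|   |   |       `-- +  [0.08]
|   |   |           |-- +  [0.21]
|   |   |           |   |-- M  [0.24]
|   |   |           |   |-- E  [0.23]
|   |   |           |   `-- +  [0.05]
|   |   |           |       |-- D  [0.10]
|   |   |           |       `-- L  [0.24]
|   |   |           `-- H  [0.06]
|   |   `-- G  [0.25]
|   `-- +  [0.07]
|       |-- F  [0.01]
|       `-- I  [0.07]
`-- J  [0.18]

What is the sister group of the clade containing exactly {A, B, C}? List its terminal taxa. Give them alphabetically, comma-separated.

The clade containing exactly {A, B, C} attaches to the tree at the node subtending ((C,A,B),(K,((M,E,(D,L)),H))).
The other lineage descending from that same node — the sister group — is (K,((M,E,(D,L)),H)); its 6 tips in alphabetical order are the answer.

D, E, H, K, L, M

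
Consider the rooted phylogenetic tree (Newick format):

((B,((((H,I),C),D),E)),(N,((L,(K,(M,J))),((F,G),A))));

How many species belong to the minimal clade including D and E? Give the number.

5

The MRCA of D and E is the node subtending ((((H,I),C),D),E).
That clade contains 5 terminal taxa: C, D, E, H, I.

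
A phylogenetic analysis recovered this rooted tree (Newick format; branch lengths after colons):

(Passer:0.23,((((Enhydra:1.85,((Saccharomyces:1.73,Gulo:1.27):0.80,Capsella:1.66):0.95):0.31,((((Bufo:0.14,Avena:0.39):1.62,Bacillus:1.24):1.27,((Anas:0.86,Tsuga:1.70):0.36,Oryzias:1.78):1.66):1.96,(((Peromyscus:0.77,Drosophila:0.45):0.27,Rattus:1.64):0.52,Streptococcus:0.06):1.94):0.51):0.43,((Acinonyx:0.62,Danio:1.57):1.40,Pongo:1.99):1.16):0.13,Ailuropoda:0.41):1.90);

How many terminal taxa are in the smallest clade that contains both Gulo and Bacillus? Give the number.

The MRCA of Gulo and Bacillus is the node subtending ((Enhydra,((Saccharomyces,Gulo),Capsella)),((((Bufo,Avena),Bacillus),((Anas,Tsuga),Oryzias)),(((Peromyscus,Drosophila),Rattus),Streptococcus))).
That clade contains 14 terminal taxa: Anas, Avena, Bacillus, Bufo, Capsella, Drosophila, Enhydra, Gulo, Oryzias, Peromyscus, Rattus, Saccharomyces, Streptococcus, Tsuga.

14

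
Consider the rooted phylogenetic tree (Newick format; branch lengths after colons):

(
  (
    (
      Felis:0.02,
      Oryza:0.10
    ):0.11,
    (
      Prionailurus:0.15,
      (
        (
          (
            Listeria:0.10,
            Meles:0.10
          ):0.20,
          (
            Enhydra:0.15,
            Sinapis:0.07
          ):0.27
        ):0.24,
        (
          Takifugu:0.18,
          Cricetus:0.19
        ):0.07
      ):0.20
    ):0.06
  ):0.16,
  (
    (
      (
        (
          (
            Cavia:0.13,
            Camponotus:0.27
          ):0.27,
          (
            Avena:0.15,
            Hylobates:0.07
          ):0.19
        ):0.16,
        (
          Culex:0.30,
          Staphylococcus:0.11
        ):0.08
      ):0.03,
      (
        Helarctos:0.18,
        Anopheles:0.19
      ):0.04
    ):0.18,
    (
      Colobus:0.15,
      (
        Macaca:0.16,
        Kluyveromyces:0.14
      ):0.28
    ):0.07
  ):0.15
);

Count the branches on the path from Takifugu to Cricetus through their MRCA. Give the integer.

The MRCA of Takifugu and Cricetus is the node subtending (Takifugu,Cricetus).
From Takifugu up to that node: 1 branch. From Cricetus up to the same node: 1 branch. Total: 1 + 1 = 2.

2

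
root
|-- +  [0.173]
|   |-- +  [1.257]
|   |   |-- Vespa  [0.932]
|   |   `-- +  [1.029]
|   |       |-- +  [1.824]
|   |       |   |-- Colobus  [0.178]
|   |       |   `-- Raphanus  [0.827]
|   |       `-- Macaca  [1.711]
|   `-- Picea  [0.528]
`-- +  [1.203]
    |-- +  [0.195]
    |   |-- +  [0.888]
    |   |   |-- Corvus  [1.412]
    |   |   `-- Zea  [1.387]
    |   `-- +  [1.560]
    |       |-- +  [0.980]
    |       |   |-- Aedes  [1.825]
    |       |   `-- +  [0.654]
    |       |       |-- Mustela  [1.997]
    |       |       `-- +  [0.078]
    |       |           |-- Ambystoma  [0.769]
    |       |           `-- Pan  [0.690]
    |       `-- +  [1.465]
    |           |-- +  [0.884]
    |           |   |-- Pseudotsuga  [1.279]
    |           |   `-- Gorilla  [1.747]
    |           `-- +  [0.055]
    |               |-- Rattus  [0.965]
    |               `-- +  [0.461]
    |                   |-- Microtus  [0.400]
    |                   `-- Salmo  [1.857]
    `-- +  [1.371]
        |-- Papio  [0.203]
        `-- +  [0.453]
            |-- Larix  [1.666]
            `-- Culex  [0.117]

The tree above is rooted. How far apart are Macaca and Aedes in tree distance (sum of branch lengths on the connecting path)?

The path runs Macaca → … → MRCA → … → Aedes; the MRCA is the root of the tree.
Branch lengths along that path: 1.711 + 1.029 + 1.257 + 0.173 + 1.203 + 0.195 + 1.560 + 0.980 + 1.825 = 9.933.

9.933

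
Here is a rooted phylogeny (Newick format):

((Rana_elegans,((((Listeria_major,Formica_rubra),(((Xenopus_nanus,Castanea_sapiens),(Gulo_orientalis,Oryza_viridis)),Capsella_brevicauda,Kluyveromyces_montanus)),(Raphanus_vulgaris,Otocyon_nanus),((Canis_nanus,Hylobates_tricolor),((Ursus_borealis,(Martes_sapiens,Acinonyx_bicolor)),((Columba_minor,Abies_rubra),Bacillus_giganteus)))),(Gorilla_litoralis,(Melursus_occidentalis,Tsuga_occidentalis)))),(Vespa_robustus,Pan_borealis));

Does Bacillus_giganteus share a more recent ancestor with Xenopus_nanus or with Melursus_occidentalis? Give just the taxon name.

The MRCA of Bacillus_giganteus and Xenopus_nanus subtends (((Listeria_major,Formica_rubra),(((Xenopus_nanus,Castanea_sapiens),(Gulo_orientalis,Oryza_viridis)),Capsella_brevicauda,Kluyveromyces_montanus)),(Raphanus_vulgaris,Otocyon_nanus),((Canis_nanus,Hylobates_tricolor),((Ursus_borealis,(Martes_sapiens,Acinonyx_bicolor)),((Columba_minor,Abies_rubra),Bacillus_giganteus)))) (18 taxa).
The MRCA of Bacillus_giganteus and Melursus_occidentalis subtends ((((Listeria_major,Formica_rubra),(((Xenopus_nanus,Castanea_sapiens),(Gulo_orientalis,Oryza_viridis)),Capsella_brevicauda,Kluyveromyces_montanus)),(Raphanus_vulgaris,Otocyon_nanus),((Canis_nanus,Hylobates_tricolor),((Ursus_borealis,(Martes_sapiens,Acinonyx_bicolor)),((Columba_minor,Abies_rubra),Bacillus_giganteus)))),(Gorilla_litoralis,(Melursus_occidentalis,Tsuga_occidentalis))) (21 taxa).
The first is nested inside the second, so Bacillus_giganteus shares a more recent common ancestor with Xenopus_nanus.

Xenopus_nanus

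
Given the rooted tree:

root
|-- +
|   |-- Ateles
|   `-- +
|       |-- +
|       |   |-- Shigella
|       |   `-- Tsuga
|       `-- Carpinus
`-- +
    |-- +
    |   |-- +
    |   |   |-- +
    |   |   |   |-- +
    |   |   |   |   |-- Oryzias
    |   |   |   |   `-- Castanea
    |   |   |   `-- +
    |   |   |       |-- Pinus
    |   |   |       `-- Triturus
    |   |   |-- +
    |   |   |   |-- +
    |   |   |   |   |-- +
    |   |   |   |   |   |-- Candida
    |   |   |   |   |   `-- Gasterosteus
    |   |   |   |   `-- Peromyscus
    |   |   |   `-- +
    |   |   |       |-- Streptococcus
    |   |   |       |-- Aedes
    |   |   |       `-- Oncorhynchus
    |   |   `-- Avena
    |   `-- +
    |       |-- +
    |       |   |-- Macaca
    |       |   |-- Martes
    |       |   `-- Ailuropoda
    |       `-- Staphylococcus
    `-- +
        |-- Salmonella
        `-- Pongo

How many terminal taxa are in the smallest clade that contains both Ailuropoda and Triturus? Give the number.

The MRCA of Ailuropoda and Triturus is the node subtending ((((Oryzias,Castanea),(Pinus,Triturus)),(((Candida,Gasterosteus),Peromyscus),(Streptococcus,Aedes,Oncorhynchus)),Avena),((Macaca,Martes,Ailuropoda),Staphylococcus)).
That clade contains 15 terminal taxa: Aedes, Ailuropoda, Avena, Candida, Castanea, Gasterosteus, Macaca, Martes, Oncorhynchus, Oryzias, Peromyscus, Pinus, Staphylococcus, Streptococcus, Triturus.

15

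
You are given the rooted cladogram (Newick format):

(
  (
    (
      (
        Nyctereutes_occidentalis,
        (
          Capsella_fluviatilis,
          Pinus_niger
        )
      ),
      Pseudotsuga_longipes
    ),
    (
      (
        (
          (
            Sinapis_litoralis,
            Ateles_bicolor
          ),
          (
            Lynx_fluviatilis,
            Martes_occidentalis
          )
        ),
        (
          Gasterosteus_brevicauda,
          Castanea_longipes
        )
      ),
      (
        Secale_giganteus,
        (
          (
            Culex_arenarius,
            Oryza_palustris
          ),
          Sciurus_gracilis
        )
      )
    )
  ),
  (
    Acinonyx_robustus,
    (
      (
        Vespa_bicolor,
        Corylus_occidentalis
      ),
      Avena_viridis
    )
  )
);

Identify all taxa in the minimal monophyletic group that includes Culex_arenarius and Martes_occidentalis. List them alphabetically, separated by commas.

Ateles_bicolor, Castanea_longipes, Culex_arenarius, Gasterosteus_brevicauda, Lynx_fluviatilis, Martes_occidentalis, Oryza_palustris, Sciurus_gracilis, Secale_giganteus, Sinapis_litoralis

Tracing Culex_arenarius: it sits inside (Culex_arenarius,Oryza_palustris).
Tracing Martes_occidentalis: it sits inside (Lynx_fluviatilis,Martes_occidentalis).
The smallest clade enclosing both is ((((Sinapis_litoralis,Ateles_bicolor),(Lynx_fluviatilis,Martes_occidentalis)),(Gasterosteus_brevicauda,Castanea_longipes)),(Secale_giganteus,((Culex_arenarius,Oryza_palustris),Sciurus_gracilis))); the answer is its 10 terminal taxa in alphabetical order.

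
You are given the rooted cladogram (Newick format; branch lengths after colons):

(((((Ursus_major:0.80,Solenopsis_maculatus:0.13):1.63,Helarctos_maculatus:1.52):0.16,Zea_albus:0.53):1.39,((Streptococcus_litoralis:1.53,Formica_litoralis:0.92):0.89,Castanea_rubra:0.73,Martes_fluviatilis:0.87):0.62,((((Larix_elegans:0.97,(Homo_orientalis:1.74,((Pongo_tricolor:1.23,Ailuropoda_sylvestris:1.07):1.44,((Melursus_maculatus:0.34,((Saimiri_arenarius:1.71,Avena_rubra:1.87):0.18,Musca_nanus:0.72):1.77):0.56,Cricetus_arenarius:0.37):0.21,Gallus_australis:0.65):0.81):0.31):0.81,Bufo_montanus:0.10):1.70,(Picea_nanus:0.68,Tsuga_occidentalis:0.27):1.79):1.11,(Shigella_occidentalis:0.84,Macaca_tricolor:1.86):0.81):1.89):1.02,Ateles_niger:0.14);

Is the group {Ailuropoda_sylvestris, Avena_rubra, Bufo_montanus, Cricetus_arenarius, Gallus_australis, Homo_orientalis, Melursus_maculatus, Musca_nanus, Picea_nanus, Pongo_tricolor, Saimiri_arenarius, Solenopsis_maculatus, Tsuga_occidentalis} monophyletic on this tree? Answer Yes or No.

No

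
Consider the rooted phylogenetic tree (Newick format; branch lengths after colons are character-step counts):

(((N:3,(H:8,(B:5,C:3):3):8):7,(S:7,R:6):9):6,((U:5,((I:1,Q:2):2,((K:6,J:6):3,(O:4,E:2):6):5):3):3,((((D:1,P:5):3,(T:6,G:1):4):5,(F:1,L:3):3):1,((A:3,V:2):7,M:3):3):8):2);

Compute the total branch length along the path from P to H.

The path runs P → … → MRCA → … → H; the MRCA is the root of the tree.
Branch lengths along that path: 5 + 3 + 5 + 1 + 8 + 2 + 6 + 7 + 8 + 8 = 53.

53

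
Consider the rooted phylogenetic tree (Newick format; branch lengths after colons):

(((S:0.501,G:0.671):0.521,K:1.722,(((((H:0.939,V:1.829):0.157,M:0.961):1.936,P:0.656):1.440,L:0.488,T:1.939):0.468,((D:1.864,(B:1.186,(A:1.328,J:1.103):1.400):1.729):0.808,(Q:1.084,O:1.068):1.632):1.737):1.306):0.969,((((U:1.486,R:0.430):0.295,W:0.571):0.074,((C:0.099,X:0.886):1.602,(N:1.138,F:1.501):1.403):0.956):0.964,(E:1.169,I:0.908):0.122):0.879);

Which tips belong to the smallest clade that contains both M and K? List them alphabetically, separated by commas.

A, B, D, G, H, J, K, L, M, O, P, Q, S, T, V

Tracing M: it sits inside ((H,V),M).
Tracing K: it sits inside ((S,G),K,(((((H,V),M),P),L,T),((D,(B,(A,J))),(Q,O)))).
The smallest clade enclosing both is ((S,G),K,(((((H,V),M),P),L,T),((D,(B,(A,J))),(Q,O)))); the answer is its 15 terminal taxa in alphabetical order.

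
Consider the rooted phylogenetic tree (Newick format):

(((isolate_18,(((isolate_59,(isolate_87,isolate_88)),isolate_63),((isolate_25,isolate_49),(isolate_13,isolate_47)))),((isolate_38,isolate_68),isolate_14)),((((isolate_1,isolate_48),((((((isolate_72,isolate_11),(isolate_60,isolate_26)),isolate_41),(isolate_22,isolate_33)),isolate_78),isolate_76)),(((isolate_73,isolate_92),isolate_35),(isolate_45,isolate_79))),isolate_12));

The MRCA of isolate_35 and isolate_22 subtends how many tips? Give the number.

16

The MRCA of isolate_35 and isolate_22 is the node subtending (((isolate_1,isolate_48),((((((isolate_72,isolate_11),(isolate_60,isolate_26)),isolate_41),(isolate_22,isolate_33)),isolate_78),isolate_76)),(((isolate_73,isolate_92),isolate_35),(isolate_45,isolate_79))).
That clade contains 16 terminal taxa: isolate_1, isolate_11, isolate_22, isolate_26, isolate_33, isolate_35, isolate_41, isolate_45, isolate_48, isolate_60, isolate_72, isolate_73, isolate_76, isolate_78, isolate_79, isolate_92.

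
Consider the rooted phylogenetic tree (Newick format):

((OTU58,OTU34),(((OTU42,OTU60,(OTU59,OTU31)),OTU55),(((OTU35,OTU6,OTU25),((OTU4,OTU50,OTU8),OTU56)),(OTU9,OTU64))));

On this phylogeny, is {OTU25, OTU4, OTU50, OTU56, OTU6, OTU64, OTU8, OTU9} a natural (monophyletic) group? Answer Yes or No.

No

The MRCA of the listed taxa subtends (((OTU35,OTU6,OTU25),((OTU4,OTU50,OTU8),OTU56)),(OTU9,OTU64)).
That clade also contains OTU35, which is not in the proposed group, so the group is not monophyletic.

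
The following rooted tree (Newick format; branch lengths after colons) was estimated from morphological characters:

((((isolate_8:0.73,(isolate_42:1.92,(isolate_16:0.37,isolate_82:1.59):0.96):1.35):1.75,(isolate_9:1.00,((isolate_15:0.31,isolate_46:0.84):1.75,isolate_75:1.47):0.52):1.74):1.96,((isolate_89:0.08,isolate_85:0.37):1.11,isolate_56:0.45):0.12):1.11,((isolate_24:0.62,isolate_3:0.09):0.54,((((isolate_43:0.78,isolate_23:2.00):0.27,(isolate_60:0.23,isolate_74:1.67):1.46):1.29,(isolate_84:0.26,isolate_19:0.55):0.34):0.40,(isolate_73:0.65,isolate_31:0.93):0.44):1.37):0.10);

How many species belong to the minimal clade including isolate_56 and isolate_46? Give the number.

11

The MRCA of isolate_56 and isolate_46 is the node subtending (((isolate_8,(isolate_42,(isolate_16,isolate_82))),(isolate_9,((isolate_15,isolate_46),isolate_75))),((isolate_89,isolate_85),isolate_56)).
That clade contains 11 terminal taxa: isolate_15, isolate_16, isolate_42, isolate_46, isolate_56, isolate_75, isolate_8, isolate_82, isolate_85, isolate_89, isolate_9.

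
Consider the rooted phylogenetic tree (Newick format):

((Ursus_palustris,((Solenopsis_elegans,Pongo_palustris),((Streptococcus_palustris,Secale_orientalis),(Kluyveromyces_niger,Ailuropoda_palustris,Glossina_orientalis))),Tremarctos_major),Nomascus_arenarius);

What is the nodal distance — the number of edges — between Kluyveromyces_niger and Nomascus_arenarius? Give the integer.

The MRCA of Kluyveromyces_niger and Nomascus_arenarius is the root of the tree.
From Kluyveromyces_niger up to that node: 5 branches. From Nomascus_arenarius up to the same node: 1 branch. Total: 5 + 1 = 6.

6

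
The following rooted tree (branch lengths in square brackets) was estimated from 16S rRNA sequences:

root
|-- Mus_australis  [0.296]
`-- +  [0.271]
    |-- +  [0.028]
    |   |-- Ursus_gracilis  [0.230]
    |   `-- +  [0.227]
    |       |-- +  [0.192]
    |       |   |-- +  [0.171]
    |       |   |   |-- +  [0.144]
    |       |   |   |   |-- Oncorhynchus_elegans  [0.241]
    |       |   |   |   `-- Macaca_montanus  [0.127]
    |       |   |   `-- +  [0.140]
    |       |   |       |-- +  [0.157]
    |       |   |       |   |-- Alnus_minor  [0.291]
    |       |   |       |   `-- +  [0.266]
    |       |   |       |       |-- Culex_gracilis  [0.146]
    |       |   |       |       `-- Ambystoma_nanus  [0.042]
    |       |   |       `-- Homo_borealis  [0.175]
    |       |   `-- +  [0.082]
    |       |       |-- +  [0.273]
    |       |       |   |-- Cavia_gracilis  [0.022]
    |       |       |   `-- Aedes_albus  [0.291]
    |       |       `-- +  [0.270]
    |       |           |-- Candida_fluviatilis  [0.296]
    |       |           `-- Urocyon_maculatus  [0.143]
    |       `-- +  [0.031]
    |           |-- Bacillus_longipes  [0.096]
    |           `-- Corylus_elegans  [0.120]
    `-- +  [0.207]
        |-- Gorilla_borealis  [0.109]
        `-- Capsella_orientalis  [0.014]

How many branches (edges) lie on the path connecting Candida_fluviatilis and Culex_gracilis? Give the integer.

The MRCA of Candida_fluviatilis and Culex_gracilis is the node subtending (((Oncorhynchus_elegans,Macaca_montanus),((Alnus_minor,(Culex_gracilis,Ambystoma_nanus)),Homo_borealis)),((Cavia_gracilis,Aedes_albus),(Candida_fluviatilis,Urocyon_maculatus))).
From Candida_fluviatilis up to that node: 3 branches. From Culex_gracilis up to the same node: 5 branches. Total: 3 + 5 = 8.

8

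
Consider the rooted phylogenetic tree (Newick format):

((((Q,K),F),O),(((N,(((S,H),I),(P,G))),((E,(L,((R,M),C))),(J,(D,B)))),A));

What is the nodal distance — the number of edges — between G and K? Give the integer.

10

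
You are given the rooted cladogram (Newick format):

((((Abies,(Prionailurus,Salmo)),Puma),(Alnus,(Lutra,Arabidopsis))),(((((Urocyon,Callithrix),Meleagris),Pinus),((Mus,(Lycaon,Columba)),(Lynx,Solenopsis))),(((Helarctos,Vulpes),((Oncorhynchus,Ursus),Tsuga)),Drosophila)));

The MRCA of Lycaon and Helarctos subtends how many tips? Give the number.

The MRCA of Lycaon and Helarctos is the node subtending (((((Urocyon,Callithrix),Meleagris),Pinus),((Mus,(Lycaon,Columba)),(Lynx,Solenopsis))),(((Helarctos,Vulpes),((Oncorhynchus,Ursus),Tsuga)),Drosophila)).
That clade contains 15 terminal taxa: Callithrix, Columba, Drosophila, Helarctos, Lycaon, Lynx, Meleagris, Mus, Oncorhynchus, Pinus, Solenopsis, Tsuga, Urocyon, Ursus, Vulpes.

15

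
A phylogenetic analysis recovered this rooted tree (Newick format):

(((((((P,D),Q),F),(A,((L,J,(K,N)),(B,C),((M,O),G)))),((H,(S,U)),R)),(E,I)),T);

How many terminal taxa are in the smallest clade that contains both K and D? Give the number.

The MRCA of K and D is the node subtending ((((P,D),Q),F),(A,((L,J,(K,N)),(B,C),((M,O),G)))).
That clade contains 14 terminal taxa: A, B, C, D, F, G, J, K, L, M, N, O, P, Q.

14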